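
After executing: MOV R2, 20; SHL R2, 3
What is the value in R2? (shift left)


Register state trace:
  MOV R2, 20  → R2 = 20
  SHL R2, 3  → R2 = 20 << 3 = 20 * 2^3 = 160
Final: R2 = 160

160


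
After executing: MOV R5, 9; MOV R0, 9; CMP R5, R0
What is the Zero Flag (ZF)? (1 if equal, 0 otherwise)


Register state trace:
  MOV R5, 9  → R5 = 9
  MOV R0, 9  → R0 = 9
  CMP R5, R0  → computes 9 - 9 = 0
  Result is zero, so values are equal
ZF = 1

1


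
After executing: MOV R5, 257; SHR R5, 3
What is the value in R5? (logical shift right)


Register state trace:
  MOV R5, 257  → R5 = 257
  SHR R5, 3  → R5 = 257 >> 3 = 257 // 2^3 = 32
Final: R5 = 32

32


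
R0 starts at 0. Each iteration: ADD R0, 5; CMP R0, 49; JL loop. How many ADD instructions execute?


Loop trace (R0 starts at 0, target 49, step 5):
  ADD #1: R0 = 0 + 5 = 5  → 5 < 49, loop
  ADD #2: R0 = 5 + 5 = 10  → 10 < 49, loop
  ADD #3: R0 = 10 + 5 = 15  → 15 < 49, loop
  ADD #4: R0 = 15 + 5 = 20  → 20 < 49, loop
  ADD #5: R0 = 20 + 5 = 25  → 25 < 49, loop
  ADD #6: R0 = 25 + 5 = 30  → 30 < 49, loop
  ADD #7: R0 = 30 + 5 = 35  → 35 < 49, loop
  ADD #8: R0 = 35 + 5 = 40  → 40 < 49, loop
  ADD #9: R0 = 40 + 5 = 45  → 45 < 49, loop
  ADD #10: R0 = 45 + 5 = 50  → 50 >= 49, exit
Total ADD instructions: 10

10


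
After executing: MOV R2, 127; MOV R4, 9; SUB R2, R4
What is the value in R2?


Register state trace:
  MOV R2, 127  → R2 = 127
  MOV R4, 9  → R4 = 9
  SUB R2, R4  → R2 = 127 - 9 = 118
Final: R2 = 118

118


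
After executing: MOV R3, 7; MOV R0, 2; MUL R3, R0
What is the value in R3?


Register state trace:
  MOV R3, 7  → R3 = 7
  MOV R0, 2  → R0 = 2
  MUL R3, R0  → R3 = 7 * 2 = 14
Final: R3 = 14

14


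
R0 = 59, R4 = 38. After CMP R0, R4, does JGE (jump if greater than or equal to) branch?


Trace:
  R0 = 59, R4 = 38
  CMP R0, R4  → compares 59 vs 38
  JGE checks: is 59 greater than or equal to 38?
  59 > 38, so condition is true
Branch taken: Yes

Yes


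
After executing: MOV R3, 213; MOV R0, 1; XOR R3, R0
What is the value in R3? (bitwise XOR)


Register state trace:
  MOV R3, 213  → R3 = 213 (0b11010101)
  MOV R0, 1  → R0 = 1 (0b00000001)
  XOR R3, R0  → R3 = 213 XOR 1 = 212 (0b11010100)
Final: R3 = 212

212


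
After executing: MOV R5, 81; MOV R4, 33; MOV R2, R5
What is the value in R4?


Register state trace:
  MOV R5, 81  → R5 = 81
  MOV R4, 33  → R4 = 33
  MOV R2, R5  → R2 = 81
Final: R4 = 33

33


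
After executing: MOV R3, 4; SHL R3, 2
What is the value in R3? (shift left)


Register state trace:
  MOV R3, 4  → R3 = 4
  SHL R3, 2  → R3 = 4 << 2 = 4 * 2^2 = 16
Final: R3 = 16

16


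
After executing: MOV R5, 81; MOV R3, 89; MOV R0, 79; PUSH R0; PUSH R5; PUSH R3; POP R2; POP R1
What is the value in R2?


Stack trace (top is rightmost):
  MOV R5, 81  → R5 = 81
  MOV R3, 89  → R3 = 89
  MOV R0, 79  → R0 = 79
  PUSH R0  → stack: [79]
  PUSH R5  → stack: [79, 81]
  PUSH R3  → stack: [79, 81, 89]
  POP R2  → R2 = 89, stack: [79, 81]
  POP R1  → R1 = 81, stack: [79]
Final: R2 = 89

89


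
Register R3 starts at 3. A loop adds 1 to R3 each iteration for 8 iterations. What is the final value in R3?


Starting value: R3 = 3
  Iter 1: R3 = 3 + 1 = 4
  Iter 2: R3 = 4 + 1 = 5
  Iter 3: R3 = 5 + 1 = 6
  Iter 4: R3 = 6 + 1 = 7
  Iter 5: R3 = 7 + 1 = 8
  Iter 6: R3 = 8 + 1 = 9
  Iter 7: R3 = 9 + 1 = 10
  Iter 8: R3 = 10 + 1 = 11
Final: R3 = 11

11


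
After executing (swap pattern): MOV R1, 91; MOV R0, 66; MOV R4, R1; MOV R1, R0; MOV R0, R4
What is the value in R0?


Register state trace (swap pattern):
  MOV R1, 91  → R1 = 91
  MOV R0, 66  → R0 = 66
  MOV R4, R1  → R4 = 91  (save R1)
  MOV R1, R0  → R1 = 66  (R1 gets R0's value)
  MOV R0, R4  → R0 = 91  (R0 gets saved value)
Final: R0 = 91

91


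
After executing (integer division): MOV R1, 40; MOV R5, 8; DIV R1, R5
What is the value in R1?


Register state trace:
  MOV R1, 40  → R1 = 40
  MOV R5, 8  → R5 = 8
  DIV R1, R5  → R1 = 40 // 8 = 5
Final: R1 = 5

5


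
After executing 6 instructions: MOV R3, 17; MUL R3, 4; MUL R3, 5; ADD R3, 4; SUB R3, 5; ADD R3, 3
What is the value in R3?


Register state trace:
  MOV R3, 17  → R3 = 17
  MUL R3, 4  → R3 = 17 * 4 = 68
  MUL R3, 5  → R3 = 68 * 5 = 340
  ADD R3, 4  → R3 = 340 + 4 = 344
  SUB R3, 5  → R3 = 344 - 5 = 339
  ADD R3, 3  → R3 = 339 + 3 = 342
Final: R3 = 342

342


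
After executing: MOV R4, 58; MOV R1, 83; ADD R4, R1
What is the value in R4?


Register state trace:
  MOV R4, 58  → R4 = 58
  MOV R1, 83  → R1 = 83
  ADD R4, R1  → R4 = 58 + 83 = 141
Final: R4 = 141

141


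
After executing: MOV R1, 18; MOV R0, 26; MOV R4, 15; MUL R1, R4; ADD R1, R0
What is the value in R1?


Register state trace:
  MOV R1, 18  → R1 = 18
  MOV R0, 26  → R0 = 26
  MOV R4, 15  → R4 = 15
  MUL R1, R4  → R1 = 18 * 15 = 270
  ADD R1, R0  → R1 = 270 + 26 = 296
Final: R1 = 296

296


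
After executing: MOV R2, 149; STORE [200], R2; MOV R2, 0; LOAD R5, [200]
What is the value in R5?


Register and memory trace:
  MOV R2, 149  → R2 = 149
  STORE [200], R2  → mem[200] = 149
  MOV R2, 0  → R2 = 0
  LOAD R5, [200]  → R5 = mem[200] = 149
Final: R5 = 149

149


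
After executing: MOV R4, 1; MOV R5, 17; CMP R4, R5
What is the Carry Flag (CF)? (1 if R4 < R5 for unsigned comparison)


Register state trace:
  MOV R4, 1  → R4 = 1
  MOV R5, 17  → R5 = 17
  CMP R4, R5  → unsigned 1 - 17: borrow occurs
  1 < 17, so CF = 1
CF = 1

1


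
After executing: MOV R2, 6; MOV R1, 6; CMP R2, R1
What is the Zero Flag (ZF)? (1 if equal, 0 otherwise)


Register state trace:
  MOV R2, 6  → R2 = 6
  MOV R1, 6  → R1 = 6
  CMP R2, R1  → computes 6 - 6 = 0
  Result is zero, so values are equal
ZF = 1

1


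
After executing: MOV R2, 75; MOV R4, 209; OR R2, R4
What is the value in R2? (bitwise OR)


Register state trace:
  MOV R2, 75  → R2 = 75 (0b01001011)
  MOV R4, 209  → R4 = 209 (0b11010001)
  OR R2, R4   → R2 = 75 OR 209 = 219 (0b11011011)
Final: R2 = 219

219


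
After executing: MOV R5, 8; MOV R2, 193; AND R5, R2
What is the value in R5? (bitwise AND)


Register state trace:
  MOV R5, 8  → R5 = 8 (0b00001000)
  MOV R2, 193  → R2 = 193 (0b11000001)
  AND R5, R2  → R5 = 8 AND 193 = 0 (0b00000000)
Final: R5 = 0

0


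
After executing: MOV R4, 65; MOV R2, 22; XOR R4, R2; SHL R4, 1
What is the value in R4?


Register state trace:
  MOV R4, 65  → R4 = 65 (0b01000001)
  MOV R2, 22  → R2 = 22 (0b00010110)
  XOR R4, R2  → R4 = 65 XOR 22 = 87 (0b01010111)
  SHL R4, 1  → R4 = 87 << 1 = 174
Final: R4 = 174

174


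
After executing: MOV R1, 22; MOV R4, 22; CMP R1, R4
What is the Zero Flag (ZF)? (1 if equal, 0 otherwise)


Register state trace:
  MOV R1, 22  → R1 = 22
  MOV R4, 22  → R4 = 22
  CMP R1, R4  → computes 22 - 22 = 0
  Result is zero, so values are equal
ZF = 1

1


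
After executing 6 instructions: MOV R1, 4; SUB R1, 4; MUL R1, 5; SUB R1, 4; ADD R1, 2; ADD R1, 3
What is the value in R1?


Register state trace:
  MOV R1, 4  → R1 = 4
  SUB R1, 4  → R1 = 4 - 4 = 0
  MUL R1, 5  → R1 = 0 * 5 = 0
  SUB R1, 4  → R1 = 0 - 4 = -4
  ADD R1, 2  → R1 = -4 + 2 = -2
  ADD R1, 3  → R1 = -2 + 3 = 1
Final: R1 = 1

1


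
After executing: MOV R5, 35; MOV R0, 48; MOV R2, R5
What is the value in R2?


Register state trace:
  MOV R5, 35  → R5 = 35
  MOV R0, 48  → R0 = 48
  MOV R2, R5  → R2 = 35
Final: R2 = 35

35


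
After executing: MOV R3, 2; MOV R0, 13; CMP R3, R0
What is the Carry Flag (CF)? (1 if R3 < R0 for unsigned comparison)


Register state trace:
  MOV R3, 2  → R3 = 2
  MOV R0, 13  → R0 = 13
  CMP R3, R0  → unsigned 2 - 13: borrow occurs
  2 < 13, so CF = 1
CF = 1

1


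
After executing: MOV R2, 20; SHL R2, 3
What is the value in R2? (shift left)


Register state trace:
  MOV R2, 20  → R2 = 20
  SHL R2, 3  → R2 = 20 << 3 = 20 * 2^3 = 160
Final: R2 = 160

160


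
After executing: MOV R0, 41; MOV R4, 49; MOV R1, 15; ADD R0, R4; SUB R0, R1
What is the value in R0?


Register state trace:
  MOV R0, 41  → R0 = 41
  MOV R4, 49  → R4 = 49
  MOV R1, 15  → R1 = 15
  ADD R0, R4  → R0 = 41 + 49 = 90
  SUB R0, R1  → R0 = 90 - 15 = 75
Final: R0 = 75

75


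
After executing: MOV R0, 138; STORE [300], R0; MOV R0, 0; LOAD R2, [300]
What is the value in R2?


Register and memory trace:
  MOV R0, 138  → R0 = 138
  STORE [300], R0  → mem[300] = 138
  MOV R0, 0  → R0 = 0
  LOAD R2, [300]  → R2 = mem[300] = 138
Final: R2 = 138

138


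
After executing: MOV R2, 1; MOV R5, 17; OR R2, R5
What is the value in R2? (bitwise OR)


Register state trace:
  MOV R2, 1  → R2 = 1 (0b00000001)
  MOV R5, 17  → R5 = 17 (0b00010001)
  OR R2, R5   → R2 = 1 OR 17 = 17 (0b00010001)
Final: R2 = 17

17


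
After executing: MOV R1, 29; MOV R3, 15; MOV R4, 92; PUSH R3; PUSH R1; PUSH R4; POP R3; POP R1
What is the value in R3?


Stack trace (top is rightmost):
  MOV R1, 29  → R1 = 29
  MOV R3, 15  → R3 = 15
  MOV R4, 92  → R4 = 92
  PUSH R3  → stack: [15]
  PUSH R1  → stack: [15, 29]
  PUSH R4  → stack: [15, 29, 92]
  POP R3  → R3 = 92, stack: [15, 29]
  POP R1  → R1 = 29, stack: [15]
Final: R3 = 92

92


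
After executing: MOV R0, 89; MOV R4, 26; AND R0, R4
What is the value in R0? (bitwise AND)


Register state trace:
  MOV R0, 89  → R0 = 89 (0b01011001)
  MOV R4, 26  → R4 = 26 (0b00011010)
  AND R0, R4  → R0 = 89 AND 26 = 24 (0b00011000)
Final: R0 = 24

24


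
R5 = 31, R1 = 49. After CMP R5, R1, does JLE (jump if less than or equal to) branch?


Trace:
  R5 = 31, R1 = 49
  CMP R5, R1  → compares 31 vs 49
  JLE checks: is 31 less than or equal to 49?
  31 < 49, so condition is true
Branch taken: Yes

Yes


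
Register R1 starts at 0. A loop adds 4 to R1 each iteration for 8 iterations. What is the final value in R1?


Starting value: R1 = 0
  Iter 1: R1 = 0 + 4 = 4
  Iter 2: R1 = 4 + 4 = 8
  Iter 3: R1 = 8 + 4 = 12
  Iter 4: R1 = 12 + 4 = 16
  Iter 5: R1 = 16 + 4 = 20
  Iter 6: R1 = 20 + 4 = 24
  Iter 7: R1 = 24 + 4 = 28
  Iter 8: R1 = 28 + 4 = 32
Final: R1 = 32

32


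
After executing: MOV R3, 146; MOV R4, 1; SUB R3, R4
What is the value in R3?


Register state trace:
  MOV R3, 146  → R3 = 146
  MOV R4, 1  → R4 = 1
  SUB R3, R4  → R3 = 146 - 1 = 145
Final: R3 = 145

145


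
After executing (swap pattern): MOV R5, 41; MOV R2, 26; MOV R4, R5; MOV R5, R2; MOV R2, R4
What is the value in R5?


Register state trace (swap pattern):
  MOV R5, 41  → R5 = 41
  MOV R2, 26  → R2 = 26
  MOV R4, R5  → R4 = 41  (save R5)
  MOV R5, R2  → R5 = 26  (R5 gets R2's value)
  MOV R2, R4  → R2 = 41  (R2 gets saved value)
Final: R5 = 26

26


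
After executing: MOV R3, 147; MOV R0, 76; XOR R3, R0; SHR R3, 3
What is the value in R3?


Register state trace:
  MOV R3, 147  → R3 = 147 (0b10010011)
  MOV R0, 76  → R0 = 76 (0b01001100)
  XOR R3, R0  → R3 = 147 XOR 76 = 223 (0b11011111)
  SHR R3, 3  → R3 = 223 >> 3 = 27
Final: R3 = 27

27


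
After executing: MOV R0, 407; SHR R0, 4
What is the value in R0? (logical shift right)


Register state trace:
  MOV R0, 407  → R0 = 407
  SHR R0, 4  → R0 = 407 >> 4 = 407 // 2^4 = 25
Final: R0 = 25

25


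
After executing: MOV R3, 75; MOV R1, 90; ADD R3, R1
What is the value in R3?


Register state trace:
  MOV R3, 75  → R3 = 75
  MOV R1, 90  → R1 = 90
  ADD R3, R1  → R3 = 75 + 90 = 165
Final: R3 = 165

165


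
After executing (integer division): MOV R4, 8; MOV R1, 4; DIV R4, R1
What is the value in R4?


Register state trace:
  MOV R4, 8  → R4 = 8
  MOV R1, 4  → R1 = 4
  DIV R4, R1  → R4 = 8 // 4 = 2
Final: R4 = 2

2


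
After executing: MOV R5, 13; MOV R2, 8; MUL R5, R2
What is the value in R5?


Register state trace:
  MOV R5, 13  → R5 = 13
  MOV R2, 8  → R2 = 8
  MUL R5, R2  → R5 = 13 * 8 = 104
Final: R5 = 104

104


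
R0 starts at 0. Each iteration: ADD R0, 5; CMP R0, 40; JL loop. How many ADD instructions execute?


Loop trace (R0 starts at 0, target 40, step 5):
  ADD #1: R0 = 0 + 5 = 5  → 5 < 40, loop
  ADD #2: R0 = 5 + 5 = 10  → 10 < 40, loop
  ADD #3: R0 = 10 + 5 = 15  → 15 < 40, loop
  ADD #4: R0 = 15 + 5 = 20  → 20 < 40, loop
  ADD #5: R0 = 20 + 5 = 25  → 25 < 40, loop
  ADD #6: R0 = 25 + 5 = 30  → 30 < 40, loop
  ADD #7: R0 = 30 + 5 = 35  → 35 < 40, loop
  ADD #8: R0 = 35 + 5 = 40  → 40 >= 40, exit
Total ADD instructions: 8

8


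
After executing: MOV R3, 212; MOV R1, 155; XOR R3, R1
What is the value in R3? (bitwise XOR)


Register state trace:
  MOV R3, 212  → R3 = 212 (0b11010100)
  MOV R1, 155  → R1 = 155 (0b10011011)
  XOR R3, R1  → R3 = 212 XOR 155 = 79 (0b01001111)
Final: R3 = 79

79


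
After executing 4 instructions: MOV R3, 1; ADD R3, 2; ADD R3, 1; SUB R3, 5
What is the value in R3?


Register state trace:
  MOV R3, 1  → R3 = 1
  ADD R3, 2  → R3 = 1 + 2 = 3
  ADD R3, 1  → R3 = 3 + 1 = 4
  SUB R3, 5  → R3 = 4 - 5 = -1
Final: R3 = -1

-1


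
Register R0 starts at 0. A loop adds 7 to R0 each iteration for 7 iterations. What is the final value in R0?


Starting value: R0 = 0
  Iter 1: R0 = 0 + 7 = 7
  Iter 2: R0 = 7 + 7 = 14
  Iter 3: R0 = 14 + 7 = 21
  Iter 4: R0 = 21 + 7 = 28
  Iter 5: R0 = 28 + 7 = 35
  Iter 6: R0 = 35 + 7 = 42
  Iter 7: R0 = 42 + 7 = 49
Final: R0 = 49

49


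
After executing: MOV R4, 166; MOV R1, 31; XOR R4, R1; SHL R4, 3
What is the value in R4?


Register state trace:
  MOV R4, 166  → R4 = 166 (0b10100110)
  MOV R1, 31  → R1 = 31 (0b00011111)
  XOR R4, R1  → R4 = 166 XOR 31 = 185 (0b10111001)
  SHL R4, 3  → R4 = 185 << 3 = 1480
Final: R4 = 1480

1480


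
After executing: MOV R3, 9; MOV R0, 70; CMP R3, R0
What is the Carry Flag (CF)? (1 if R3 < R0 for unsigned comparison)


Register state trace:
  MOV R3, 9  → R3 = 9
  MOV R0, 70  → R0 = 70
  CMP R3, R0  → unsigned 9 - 70: borrow occurs
  9 < 70, so CF = 1
CF = 1

1


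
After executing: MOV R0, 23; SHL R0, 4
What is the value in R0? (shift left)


Register state trace:
  MOV R0, 23  → R0 = 23
  SHL R0, 4  → R0 = 23 << 4 = 23 * 2^4 = 368
Final: R0 = 368

368


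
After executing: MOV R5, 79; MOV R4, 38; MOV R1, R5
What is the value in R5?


Register state trace:
  MOV R5, 79  → R5 = 79
  MOV R4, 38  → R4 = 38
  MOV R1, R5  → R1 = 79
Final: R5 = 79

79


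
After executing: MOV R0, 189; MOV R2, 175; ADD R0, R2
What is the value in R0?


Register state trace:
  MOV R0, 189  → R0 = 189
  MOV R2, 175  → R2 = 175
  ADD R0, R2  → R0 = 189 + 175 = 364
Final: R0 = 364

364


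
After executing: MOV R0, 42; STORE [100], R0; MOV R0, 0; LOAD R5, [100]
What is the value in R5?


Register and memory trace:
  MOV R0, 42  → R0 = 42
  STORE [100], R0  → mem[100] = 42
  MOV R0, 0  → R0 = 0
  LOAD R5, [100]  → R5 = mem[100] = 42
Final: R5 = 42

42


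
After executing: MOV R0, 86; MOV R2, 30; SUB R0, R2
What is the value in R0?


Register state trace:
  MOV R0, 86  → R0 = 86
  MOV R2, 30  → R2 = 30
  SUB R0, R2  → R0 = 86 - 30 = 56
Final: R0 = 56

56


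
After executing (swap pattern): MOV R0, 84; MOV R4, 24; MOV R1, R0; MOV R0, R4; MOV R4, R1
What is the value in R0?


Register state trace (swap pattern):
  MOV R0, 84  → R0 = 84
  MOV R4, 24  → R4 = 24
  MOV R1, R0  → R1 = 84  (save R0)
  MOV R0, R4  → R0 = 24  (R0 gets R4's value)
  MOV R4, R1  → R4 = 84  (R4 gets saved value)
Final: R0 = 24

24


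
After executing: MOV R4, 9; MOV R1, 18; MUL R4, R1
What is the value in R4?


Register state trace:
  MOV R4, 9  → R4 = 9
  MOV R1, 18  → R1 = 18
  MUL R4, R1  → R4 = 9 * 18 = 162
Final: R4 = 162

162


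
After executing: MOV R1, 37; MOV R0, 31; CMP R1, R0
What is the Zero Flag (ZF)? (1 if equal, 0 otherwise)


Register state trace:
  MOV R1, 37  → R1 = 37
  MOV R0, 31  → R0 = 31
  CMP R1, R0  → computes 37 - 31 = 6
  Result is nonzero, so values are not equal
ZF = 0

0


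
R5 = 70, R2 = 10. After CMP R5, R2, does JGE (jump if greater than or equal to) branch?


Trace:
  R5 = 70, R2 = 10
  CMP R5, R2  → compares 70 vs 10
  JGE checks: is 70 greater than or equal to 10?
  70 > 10, so condition is true
Branch taken: Yes

Yes


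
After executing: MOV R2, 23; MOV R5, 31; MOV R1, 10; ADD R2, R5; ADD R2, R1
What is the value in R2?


Register state trace:
  MOV R2, 23  → R2 = 23
  MOV R5, 31  → R5 = 31
  MOV R1, 10  → R1 = 10
  ADD R2, R5  → R2 = 23 + 31 = 54
  ADD R2, R1  → R2 = 54 + 10 = 64
Final: R2 = 64

64


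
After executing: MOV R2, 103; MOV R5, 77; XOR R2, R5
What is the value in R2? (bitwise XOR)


Register state trace:
  MOV R2, 103  → R2 = 103 (0b01100111)
  MOV R5, 77  → R5 = 77 (0b01001101)
  XOR R2, R5  → R2 = 103 XOR 77 = 42 (0b00101010)
Final: R2 = 42

42


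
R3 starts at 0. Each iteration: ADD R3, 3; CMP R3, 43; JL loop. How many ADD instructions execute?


Loop trace (R3 starts at 0, target 43, step 3):
  ADD #1: R3 = 0 + 3 = 3  → 3 < 43, loop
  ADD #2: R3 = 3 + 3 = 6  → 6 < 43, loop
  ADD #3: R3 = 6 + 3 = 9  → 9 < 43, loop
  ADD #4: R3 = 9 + 3 = 12  → 12 < 43, loop
  ADD #5: R3 = 12 + 3 = 15  → 15 < 43, loop
  ADD #6: R3 = 15 + 3 = 18  → 18 < 43, loop
  ADD #7: R3 = 18 + 3 = 21  → 21 < 43, loop
  ADD #8: R3 = 21 + 3 = 24  → 24 < 43, loop
  ADD #9: R3 = 24 + 3 = 27  → 27 < 43, loop
  ADD #10: R3 = 27 + 3 = 30  → 30 < 43, loop
  ADD #11: R3 = 30 + 3 = 33  → 33 < 43, loop
  ADD #12: R3 = 33 + 3 = 36  → 36 < 43, loop
  ADD #13: R3 = 36 + 3 = 39  → 39 < 43, loop
  ADD #14: R3 = 39 + 3 = 42  → 42 < 43, loop
  ADD #15: R3 = 42 + 3 = 45  → 45 >= 43, exit
Total ADD instructions: 15

15


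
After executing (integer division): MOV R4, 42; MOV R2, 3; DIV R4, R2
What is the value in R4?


Register state trace:
  MOV R4, 42  → R4 = 42
  MOV R2, 3  → R2 = 3
  DIV R4, R2  → R4 = 42 // 3 = 14
Final: R4 = 14

14


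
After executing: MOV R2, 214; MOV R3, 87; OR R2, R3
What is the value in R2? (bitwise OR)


Register state trace:
  MOV R2, 214  → R2 = 214 (0b11010110)
  MOV R3, 87  → R3 = 87 (0b01010111)
  OR R2, R3   → R2 = 214 OR 87 = 215 (0b11010111)
Final: R2 = 215

215


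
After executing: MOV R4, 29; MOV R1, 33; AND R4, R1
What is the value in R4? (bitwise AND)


Register state trace:
  MOV R4, 29  → R4 = 29 (0b00011101)
  MOV R1, 33  → R1 = 33 (0b00100001)
  AND R4, R1  → R4 = 29 AND 33 = 1 (0b00000001)
Final: R4 = 1

1


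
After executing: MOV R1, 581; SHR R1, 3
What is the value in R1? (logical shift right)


Register state trace:
  MOV R1, 581  → R1 = 581
  SHR R1, 3  → R1 = 581 >> 3 = 581 // 2^3 = 72
Final: R1 = 72

72


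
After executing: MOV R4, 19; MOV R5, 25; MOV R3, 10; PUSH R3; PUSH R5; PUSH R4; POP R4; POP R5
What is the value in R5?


Stack trace (top is rightmost):
  MOV R4, 19  → R4 = 19
  MOV R5, 25  → R5 = 25
  MOV R3, 10  → R3 = 10
  PUSH R3  → stack: [10]
  PUSH R5  → stack: [10, 25]
  PUSH R4  → stack: [10, 25, 19]
  POP R4  → R4 = 19, stack: [10, 25]
  POP R5  → R5 = 25, stack: [10]
Final: R5 = 25

25


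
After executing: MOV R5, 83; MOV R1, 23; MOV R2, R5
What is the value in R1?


Register state trace:
  MOV R5, 83  → R5 = 83
  MOV R1, 23  → R1 = 23
  MOV R2, R5  → R2 = 83
Final: R1 = 23

23


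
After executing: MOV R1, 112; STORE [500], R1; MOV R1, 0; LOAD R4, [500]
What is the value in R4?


Register and memory trace:
  MOV R1, 112  → R1 = 112
  STORE [500], R1  → mem[500] = 112
  MOV R1, 0  → R1 = 0
  LOAD R4, [500]  → R4 = mem[500] = 112
Final: R4 = 112

112


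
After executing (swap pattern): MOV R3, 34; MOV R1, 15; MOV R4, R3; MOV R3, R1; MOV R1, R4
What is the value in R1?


Register state trace (swap pattern):
  MOV R3, 34  → R3 = 34
  MOV R1, 15  → R1 = 15
  MOV R4, R3  → R4 = 34  (save R3)
  MOV R3, R1  → R3 = 15  (R3 gets R1's value)
  MOV R1, R4  → R1 = 34  (R1 gets saved value)
Final: R1 = 34

34


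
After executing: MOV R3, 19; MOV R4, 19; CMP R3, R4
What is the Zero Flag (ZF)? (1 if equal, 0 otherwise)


Register state trace:
  MOV R3, 19  → R3 = 19
  MOV R4, 19  → R4 = 19
  CMP R3, R4  → computes 19 - 19 = 0
  Result is zero, so values are equal
ZF = 1

1


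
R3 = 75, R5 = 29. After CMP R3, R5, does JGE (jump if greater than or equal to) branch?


Trace:
  R3 = 75, R5 = 29
  CMP R3, R5  → compares 75 vs 29
  JGE checks: is 75 greater than or equal to 29?
  75 > 29, so condition is true
Branch taken: Yes

Yes


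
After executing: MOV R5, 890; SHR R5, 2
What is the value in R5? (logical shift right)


Register state trace:
  MOV R5, 890  → R5 = 890
  SHR R5, 2  → R5 = 890 >> 2 = 890 // 2^2 = 222
Final: R5 = 222

222


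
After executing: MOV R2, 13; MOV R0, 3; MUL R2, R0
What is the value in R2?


Register state trace:
  MOV R2, 13  → R2 = 13
  MOV R0, 3  → R0 = 3
  MUL R2, R0  → R2 = 13 * 3 = 39
Final: R2 = 39

39


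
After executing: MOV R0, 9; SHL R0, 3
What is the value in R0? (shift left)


Register state trace:
  MOV R0, 9  → R0 = 9
  SHL R0, 3  → R0 = 9 << 3 = 9 * 2^3 = 72
Final: R0 = 72

72


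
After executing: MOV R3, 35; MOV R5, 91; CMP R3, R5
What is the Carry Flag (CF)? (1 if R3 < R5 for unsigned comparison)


Register state trace:
  MOV R3, 35  → R3 = 35
  MOV R5, 91  → R5 = 91
  CMP R3, R5  → unsigned 35 - 91: borrow occurs
  35 < 91, so CF = 1
CF = 1

1


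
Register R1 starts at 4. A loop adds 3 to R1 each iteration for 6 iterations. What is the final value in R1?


Starting value: R1 = 4
  Iter 1: R1 = 4 + 3 = 7
  Iter 2: R1 = 7 + 3 = 10
  Iter 3: R1 = 10 + 3 = 13
  Iter 4: R1 = 13 + 3 = 16
  Iter 5: R1 = 16 + 3 = 19
  Iter 6: R1 = 19 + 3 = 22
Final: R1 = 22

22


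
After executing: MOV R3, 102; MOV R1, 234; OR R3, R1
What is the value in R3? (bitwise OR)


Register state trace:
  MOV R3, 102  → R3 = 102 (0b01100110)
  MOV R1, 234  → R1 = 234 (0b11101010)
  OR R3, R1   → R3 = 102 OR 234 = 238 (0b11101110)
Final: R3 = 238

238


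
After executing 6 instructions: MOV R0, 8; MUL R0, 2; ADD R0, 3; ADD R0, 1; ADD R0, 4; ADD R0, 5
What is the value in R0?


Register state trace:
  MOV R0, 8  → R0 = 8
  MUL R0, 2  → R0 = 8 * 2 = 16
  ADD R0, 3  → R0 = 16 + 3 = 19
  ADD R0, 1  → R0 = 19 + 1 = 20
  ADD R0, 4  → R0 = 20 + 4 = 24
  ADD R0, 5  → R0 = 24 + 5 = 29
Final: R0 = 29

29


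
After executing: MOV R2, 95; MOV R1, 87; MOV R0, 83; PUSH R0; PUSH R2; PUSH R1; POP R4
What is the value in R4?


Stack trace (top is rightmost):
  MOV R2, 95  → R2 = 95
  MOV R1, 87  → R1 = 87
  MOV R0, 83  → R0 = 83
  PUSH R0  → stack: [83]
  PUSH R2  → stack: [83, 95]
  PUSH R1  → stack: [83, 95, 87]
  POP R4  → R4 = 87, stack: [83, 95]
Final: R4 = 87

87


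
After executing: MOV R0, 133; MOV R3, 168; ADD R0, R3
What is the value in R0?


Register state trace:
  MOV R0, 133  → R0 = 133
  MOV R3, 168  → R3 = 168
  ADD R0, R3  → R0 = 133 + 168 = 301
Final: R0 = 301

301


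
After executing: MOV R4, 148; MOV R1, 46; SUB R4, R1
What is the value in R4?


Register state trace:
  MOV R4, 148  → R4 = 148
  MOV R1, 46  → R1 = 46
  SUB R4, R1  → R4 = 148 - 46 = 102
Final: R4 = 102

102


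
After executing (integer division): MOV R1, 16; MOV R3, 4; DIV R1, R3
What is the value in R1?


Register state trace:
  MOV R1, 16  → R1 = 16
  MOV R3, 4  → R3 = 4
  DIV R1, R3  → R1 = 16 // 4 = 4
Final: R1 = 4

4


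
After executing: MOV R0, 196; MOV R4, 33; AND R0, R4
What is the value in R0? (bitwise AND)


Register state trace:
  MOV R0, 196  → R0 = 196 (0b11000100)
  MOV R4, 33  → R4 = 33 (0b00100001)
  AND R0, R4  → R0 = 196 AND 33 = 0 (0b00000000)
Final: R0 = 0

0


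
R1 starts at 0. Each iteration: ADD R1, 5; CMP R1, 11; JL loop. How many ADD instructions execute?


Loop trace (R1 starts at 0, target 11, step 5):
  ADD #1: R1 = 0 + 5 = 5  → 5 < 11, loop
  ADD #2: R1 = 5 + 5 = 10  → 10 < 11, loop
  ADD #3: R1 = 10 + 5 = 15  → 15 >= 11, exit
Total ADD instructions: 3

3


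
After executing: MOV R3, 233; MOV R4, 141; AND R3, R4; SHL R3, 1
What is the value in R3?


Register state trace:
  MOV R3, 233  → R3 = 233 (0b11101001)
  MOV R4, 141  → R4 = 141 (0b10001101)
  AND R3, R4  → R3 = 233 AND 141 = 137 (0b10001001)
  SHL R3, 1  → R3 = 137 << 1 = 274
Final: R3 = 274

274


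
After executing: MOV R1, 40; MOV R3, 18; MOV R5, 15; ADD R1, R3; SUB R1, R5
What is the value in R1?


Register state trace:
  MOV R1, 40  → R1 = 40
  MOV R3, 18  → R3 = 18
  MOV R5, 15  → R5 = 15
  ADD R1, R3  → R1 = 40 + 18 = 58
  SUB R1, R5  → R1 = 58 - 15 = 43
Final: R1 = 43

43


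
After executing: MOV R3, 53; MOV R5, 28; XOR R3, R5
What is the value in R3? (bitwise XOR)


Register state trace:
  MOV R3, 53  → R3 = 53 (0b00110101)
  MOV R5, 28  → R5 = 28 (0b00011100)
  XOR R3, R5  → R3 = 53 XOR 28 = 41 (0b00101001)
Final: R3 = 41

41


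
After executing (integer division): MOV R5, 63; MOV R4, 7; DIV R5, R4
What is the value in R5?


Register state trace:
  MOV R5, 63  → R5 = 63
  MOV R4, 7  → R4 = 7
  DIV R5, R4  → R5 = 63 // 7 = 9
Final: R5 = 9

9


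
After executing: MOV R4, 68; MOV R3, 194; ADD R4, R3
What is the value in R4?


Register state trace:
  MOV R4, 68  → R4 = 68
  MOV R3, 194  → R3 = 194
  ADD R4, R3  → R4 = 68 + 194 = 262
Final: R4 = 262

262


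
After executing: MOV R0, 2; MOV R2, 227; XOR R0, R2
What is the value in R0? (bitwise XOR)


Register state trace:
  MOV R0, 2  → R0 = 2 (0b00000010)
  MOV R2, 227  → R2 = 227 (0b11100011)
  XOR R0, R2  → R0 = 2 XOR 227 = 225 (0b11100001)
Final: R0 = 225

225


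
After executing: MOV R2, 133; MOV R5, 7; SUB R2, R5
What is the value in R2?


Register state trace:
  MOV R2, 133  → R2 = 133
  MOV R5, 7  → R5 = 7
  SUB R2, R5  → R2 = 133 - 7 = 126
Final: R2 = 126

126


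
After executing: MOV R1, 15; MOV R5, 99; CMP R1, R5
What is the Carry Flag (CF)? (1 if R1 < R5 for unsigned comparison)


Register state trace:
  MOV R1, 15  → R1 = 15
  MOV R5, 99  → R5 = 99
  CMP R1, R5  → unsigned 15 - 99: borrow occurs
  15 < 99, so CF = 1
CF = 1

1


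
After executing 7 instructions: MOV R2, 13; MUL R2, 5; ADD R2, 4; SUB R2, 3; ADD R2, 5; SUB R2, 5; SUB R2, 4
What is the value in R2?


Register state trace:
  MOV R2, 13  → R2 = 13
  MUL R2, 5  → R2 = 13 * 5 = 65
  ADD R2, 4  → R2 = 65 + 4 = 69
  SUB R2, 3  → R2 = 69 - 3 = 66
  ADD R2, 5  → R2 = 66 + 5 = 71
  SUB R2, 5  → R2 = 71 - 5 = 66
  SUB R2, 4  → R2 = 66 - 4 = 62
Final: R2 = 62

62


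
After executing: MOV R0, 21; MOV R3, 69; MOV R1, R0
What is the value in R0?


Register state trace:
  MOV R0, 21  → R0 = 21
  MOV R3, 69  → R3 = 69
  MOV R1, R0  → R1 = 21
Final: R0 = 21

21


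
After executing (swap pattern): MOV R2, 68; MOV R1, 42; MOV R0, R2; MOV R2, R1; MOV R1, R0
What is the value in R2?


Register state trace (swap pattern):
  MOV R2, 68  → R2 = 68
  MOV R1, 42  → R1 = 42
  MOV R0, R2  → R0 = 68  (save R2)
  MOV R2, R1  → R2 = 42  (R2 gets R1's value)
  MOV R1, R0  → R1 = 68  (R1 gets saved value)
Final: R2 = 42

42


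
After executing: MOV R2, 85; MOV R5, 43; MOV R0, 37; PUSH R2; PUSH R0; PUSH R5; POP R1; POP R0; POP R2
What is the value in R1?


Stack trace (top is rightmost):
  MOV R2, 85  → R2 = 85
  MOV R5, 43  → R5 = 43
  MOV R0, 37  → R0 = 37
  PUSH R2  → stack: [85]
  PUSH R0  → stack: [85, 37]
  PUSH R5  → stack: [85, 37, 43]
  POP R1  → R1 = 43, stack: [85, 37]
  POP R0  → R0 = 37, stack: [85]
  POP R2  → R2 = 85, stack: []
Final: R1 = 43

43


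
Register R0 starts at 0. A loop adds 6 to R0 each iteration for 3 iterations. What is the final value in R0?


Starting value: R0 = 0
  Iter 1: R0 = 0 + 6 = 6
  Iter 2: R0 = 6 + 6 = 12
  Iter 3: R0 = 12 + 6 = 18
Final: R0 = 18

18


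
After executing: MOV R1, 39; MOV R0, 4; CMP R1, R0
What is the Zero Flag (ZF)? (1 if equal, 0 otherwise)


Register state trace:
  MOV R1, 39  → R1 = 39
  MOV R0, 4  → R0 = 4
  CMP R1, R0  → computes 39 - 4 = 35
  Result is nonzero, so values are not equal
ZF = 0

0


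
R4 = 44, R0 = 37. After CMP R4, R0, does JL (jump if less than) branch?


Trace:
  R4 = 44, R0 = 37
  CMP R4, R0  → compares 44 vs 37
  JL checks: is 44 less than 37?
  44 > 37, so condition is false
Branch taken: No

No


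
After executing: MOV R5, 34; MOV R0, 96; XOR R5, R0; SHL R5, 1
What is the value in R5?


Register state trace:
  MOV R5, 34  → R5 = 34 (0b00100010)
  MOV R0, 96  → R0 = 96 (0b01100000)
  XOR R5, R0  → R5 = 34 XOR 96 = 66 (0b01000010)
  SHL R5, 1  → R5 = 66 << 1 = 132
Final: R5 = 132

132


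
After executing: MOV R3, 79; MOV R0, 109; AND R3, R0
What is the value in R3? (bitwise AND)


Register state trace:
  MOV R3, 79  → R3 = 79 (0b01001111)
  MOV R0, 109  → R0 = 109 (0b01101101)
  AND R3, R0  → R3 = 79 AND 109 = 77 (0b01001101)
Final: R3 = 77

77


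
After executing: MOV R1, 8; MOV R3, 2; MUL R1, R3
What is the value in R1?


Register state trace:
  MOV R1, 8  → R1 = 8
  MOV R3, 2  → R3 = 2
  MUL R1, R3  → R1 = 8 * 2 = 16
Final: R1 = 16

16


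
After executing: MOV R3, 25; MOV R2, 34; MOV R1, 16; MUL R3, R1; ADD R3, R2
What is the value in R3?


Register state trace:
  MOV R3, 25  → R3 = 25
  MOV R2, 34  → R2 = 34
  MOV R1, 16  → R1 = 16
  MUL R3, R1  → R3 = 25 * 16 = 400
  ADD R3, R2  → R3 = 400 + 34 = 434
Final: R3 = 434

434


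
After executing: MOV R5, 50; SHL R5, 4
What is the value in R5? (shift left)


Register state trace:
  MOV R5, 50  → R5 = 50
  SHL R5, 4  → R5 = 50 << 4 = 50 * 2^4 = 800
Final: R5 = 800

800


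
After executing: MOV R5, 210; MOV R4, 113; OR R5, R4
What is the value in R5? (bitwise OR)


Register state trace:
  MOV R5, 210  → R5 = 210 (0b11010010)
  MOV R4, 113  → R4 = 113 (0b01110001)
  OR R5, R4   → R5 = 210 OR 113 = 243 (0b11110011)
Final: R5 = 243

243


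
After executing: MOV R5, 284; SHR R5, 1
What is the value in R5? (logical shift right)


Register state trace:
  MOV R5, 284  → R5 = 284
  SHR R5, 1  → R5 = 284 >> 1 = 284 // 2^1 = 142
Final: R5 = 142

142


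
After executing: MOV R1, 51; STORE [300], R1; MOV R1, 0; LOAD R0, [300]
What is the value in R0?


Register and memory trace:
  MOV R1, 51  → R1 = 51
  STORE [300], R1  → mem[300] = 51
  MOV R1, 0  → R1 = 0
  LOAD R0, [300]  → R0 = mem[300] = 51
Final: R0 = 51

51


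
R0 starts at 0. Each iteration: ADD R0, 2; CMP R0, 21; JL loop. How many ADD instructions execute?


Loop trace (R0 starts at 0, target 21, step 2):
  ADD #1: R0 = 0 + 2 = 2  → 2 < 21, loop
  ADD #2: R0 = 2 + 2 = 4  → 4 < 21, loop
  ADD #3: R0 = 4 + 2 = 6  → 6 < 21, loop
  ADD #4: R0 = 6 + 2 = 8  → 8 < 21, loop
  ADD #5: R0 = 8 + 2 = 10  → 10 < 21, loop
  ADD #6: R0 = 10 + 2 = 12  → 12 < 21, loop
  ADD #7: R0 = 12 + 2 = 14  → 14 < 21, loop
  ADD #8: R0 = 14 + 2 = 16  → 16 < 21, loop
  ADD #9: R0 = 16 + 2 = 18  → 18 < 21, loop
  ADD #10: R0 = 18 + 2 = 20  → 20 < 21, loop
  ADD #11: R0 = 20 + 2 = 22  → 22 >= 21, exit
Total ADD instructions: 11

11


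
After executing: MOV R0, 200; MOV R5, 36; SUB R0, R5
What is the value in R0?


Register state trace:
  MOV R0, 200  → R0 = 200
  MOV R5, 36  → R5 = 36
  SUB R0, R5  → R0 = 200 - 36 = 164
Final: R0 = 164

164


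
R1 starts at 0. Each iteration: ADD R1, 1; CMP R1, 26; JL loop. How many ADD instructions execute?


Loop trace (R1 starts at 0, target 26, step 1):
  ADD #1: R1 = 0 + 1 = 1  → 1 < 26, loop
  ADD #2: R1 = 1 + 1 = 2  → 2 < 26, loop
  ADD #3: R1 = 2 + 1 = 3  → 3 < 26, loop
  ADD #4: R1 = 3 + 1 = 4  → 4 < 26, loop
  ADD #5: R1 = 4 + 1 = 5  → 5 < 26, loop
  ADD #6: R1 = 5 + 1 = 6  → 6 < 26, loop
  ADD #7: R1 = 6 + 1 = 7  → 7 < 26, loop
  ADD #8: R1 = 7 + 1 = 8  → 8 < 26, loop
  ADD #9: R1 = 8 + 1 = 9  → 9 < 26, loop
  ADD #10: R1 = 9 + 1 = 10  → 10 < 26, loop
  ADD #11: R1 = 10 + 1 = 11  → 11 < 26, loop
  ADD #12: R1 = 11 + 1 = 12  → 12 < 26, loop
  ADD #13: R1 = 12 + 1 = 13  → 13 < 26, loop
  ADD #14: R1 = 13 + 1 = 14  → 14 < 26, loop
  ADD #15: R1 = 14 + 1 = 15  → 15 < 26, loop
  ADD #16: R1 = 15 + 1 = 16  → 16 < 26, loop
  ADD #17: R1 = 16 + 1 = 17  → 17 < 26, loop
  ADD #18: R1 = 17 + 1 = 18  → 18 < 26, loop
  ADD #19: R1 = 18 + 1 = 19  → 19 < 26, loop
  ADD #20: R1 = 19 + 1 = 20  → 20 < 26, loop
  ADD #21: R1 = 20 + 1 = 21  → 21 < 26, loop
  ADD #22: R1 = 21 + 1 = 22  → 22 < 26, loop
  ADD #23: R1 = 22 + 1 = 23  → 23 < 26, loop
  ADD #24: R1 = 23 + 1 = 24  → 24 < 26, loop
  ADD #25: R1 = 24 + 1 = 25  → 25 < 26, loop
  ADD #26: R1 = 25 + 1 = 26  → 26 >= 26, exit
Total ADD instructions: 26

26


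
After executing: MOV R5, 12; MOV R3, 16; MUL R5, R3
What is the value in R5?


Register state trace:
  MOV R5, 12  → R5 = 12
  MOV R3, 16  → R3 = 16
  MUL R5, R3  → R5 = 12 * 16 = 192
Final: R5 = 192

192


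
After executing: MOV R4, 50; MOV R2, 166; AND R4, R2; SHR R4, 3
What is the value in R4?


Register state trace:
  MOV R4, 50  → R4 = 50 (0b00110010)
  MOV R2, 166  → R2 = 166 (0b10100110)
  AND R4, R2  → R4 = 50 AND 166 = 34 (0b00100010)
  SHR R4, 3  → R4 = 34 >> 3 = 4
Final: R4 = 4

4


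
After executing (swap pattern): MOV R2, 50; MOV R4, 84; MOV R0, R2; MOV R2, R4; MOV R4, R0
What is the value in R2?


Register state trace (swap pattern):
  MOV R2, 50  → R2 = 50
  MOV R4, 84  → R4 = 84
  MOV R0, R2  → R0 = 50  (save R2)
  MOV R2, R4  → R2 = 84  (R2 gets R4's value)
  MOV R4, R0  → R4 = 50  (R4 gets saved value)
Final: R2 = 84

84


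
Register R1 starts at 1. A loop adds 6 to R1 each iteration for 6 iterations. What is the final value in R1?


Starting value: R1 = 1
  Iter 1: R1 = 1 + 6 = 7
  Iter 2: R1 = 7 + 6 = 13
  Iter 3: R1 = 13 + 6 = 19
  Iter 4: R1 = 19 + 6 = 25
  Iter 5: R1 = 25 + 6 = 31
  Iter 6: R1 = 31 + 6 = 37
Final: R1 = 37

37


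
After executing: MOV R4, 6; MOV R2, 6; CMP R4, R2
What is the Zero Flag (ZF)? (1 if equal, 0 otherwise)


Register state trace:
  MOV R4, 6  → R4 = 6
  MOV R2, 6  → R2 = 6
  CMP R4, R2  → computes 6 - 6 = 0
  Result is zero, so values are equal
ZF = 1

1


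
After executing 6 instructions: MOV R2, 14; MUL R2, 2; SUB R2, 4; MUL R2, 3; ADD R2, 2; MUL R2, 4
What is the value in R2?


Register state trace:
  MOV R2, 14  → R2 = 14
  MUL R2, 2  → R2 = 14 * 2 = 28
  SUB R2, 4  → R2 = 28 - 4 = 24
  MUL R2, 3  → R2 = 24 * 3 = 72
  ADD R2, 2  → R2 = 72 + 2 = 74
  MUL R2, 4  → R2 = 74 * 4 = 296
Final: R2 = 296

296


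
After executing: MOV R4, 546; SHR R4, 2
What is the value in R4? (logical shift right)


Register state trace:
  MOV R4, 546  → R4 = 546
  SHR R4, 2  → R4 = 546 >> 2 = 546 // 2^2 = 136
Final: R4 = 136

136


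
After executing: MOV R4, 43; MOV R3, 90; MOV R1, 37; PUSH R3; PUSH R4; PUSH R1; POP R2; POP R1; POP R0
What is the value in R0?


Stack trace (top is rightmost):
  MOV R4, 43  → R4 = 43
  MOV R3, 90  → R3 = 90
  MOV R1, 37  → R1 = 37
  PUSH R3  → stack: [90]
  PUSH R4  → stack: [90, 43]
  PUSH R1  → stack: [90, 43, 37]
  POP R2  → R2 = 37, stack: [90, 43]
  POP R1  → R1 = 43, stack: [90]
  POP R0  → R0 = 90, stack: []
Final: R0 = 90

90


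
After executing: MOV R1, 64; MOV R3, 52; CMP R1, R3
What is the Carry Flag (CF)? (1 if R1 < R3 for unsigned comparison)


Register state trace:
  MOV R1, 64  → R1 = 64
  MOV R3, 52  → R3 = 52
  CMP R1, R3  → unsigned 64 - 52: no borrow
  64 >= 52, so CF = 0
CF = 0

0


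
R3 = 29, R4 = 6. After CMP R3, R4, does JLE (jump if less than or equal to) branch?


Trace:
  R3 = 29, R4 = 6
  CMP R3, R4  → compares 29 vs 6
  JLE checks: is 29 less than or equal to 6?
  29 > 6, so condition is false
Branch taken: No

No


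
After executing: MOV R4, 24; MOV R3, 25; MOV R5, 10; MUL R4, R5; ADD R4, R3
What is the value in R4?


Register state trace:
  MOV R4, 24  → R4 = 24
  MOV R3, 25  → R3 = 25
  MOV R5, 10  → R5 = 10
  MUL R4, R5  → R4 = 24 * 10 = 240
  ADD R4, R3  → R4 = 240 + 25 = 265
Final: R4 = 265

265


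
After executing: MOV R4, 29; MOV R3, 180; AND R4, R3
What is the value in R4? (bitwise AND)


Register state trace:
  MOV R4, 29  → R4 = 29 (0b00011101)
  MOV R3, 180  → R3 = 180 (0b10110100)
  AND R4, R3  → R4 = 29 AND 180 = 20 (0b00010100)
Final: R4 = 20

20


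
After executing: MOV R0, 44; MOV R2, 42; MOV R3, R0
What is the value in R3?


Register state trace:
  MOV R0, 44  → R0 = 44
  MOV R2, 42  → R2 = 42
  MOV R3, R0  → R3 = 44
Final: R3 = 44

44


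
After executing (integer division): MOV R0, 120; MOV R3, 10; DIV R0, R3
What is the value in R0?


Register state trace:
  MOV R0, 120  → R0 = 120
  MOV R3, 10  → R3 = 10
  DIV R0, R3  → R0 = 120 // 10 = 12
Final: R0 = 12

12


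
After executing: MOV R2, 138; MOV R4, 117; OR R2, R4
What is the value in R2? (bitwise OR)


Register state trace:
  MOV R2, 138  → R2 = 138 (0b10001010)
  MOV R4, 117  → R4 = 117 (0b01110101)
  OR R2, R4   → R2 = 138 OR 117 = 255 (0b11111111)
Final: R2 = 255

255


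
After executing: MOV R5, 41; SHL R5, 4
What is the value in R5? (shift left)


Register state trace:
  MOV R5, 41  → R5 = 41
  SHL R5, 4  → R5 = 41 << 4 = 41 * 2^4 = 656
Final: R5 = 656

656


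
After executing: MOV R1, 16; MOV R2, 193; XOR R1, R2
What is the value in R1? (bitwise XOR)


Register state trace:
  MOV R1, 16  → R1 = 16 (0b00010000)
  MOV R2, 193  → R2 = 193 (0b11000001)
  XOR R1, R2  → R1 = 16 XOR 193 = 209 (0b11010001)
Final: R1 = 209

209


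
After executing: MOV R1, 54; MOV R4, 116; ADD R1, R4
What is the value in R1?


Register state trace:
  MOV R1, 54  → R1 = 54
  MOV R4, 116  → R4 = 116
  ADD R1, R4  → R1 = 54 + 116 = 170
Final: R1 = 170

170


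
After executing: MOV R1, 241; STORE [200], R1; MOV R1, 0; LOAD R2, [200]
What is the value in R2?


Register and memory trace:
  MOV R1, 241  → R1 = 241
  STORE [200], R1  → mem[200] = 241
  MOV R1, 0  → R1 = 0
  LOAD R2, [200]  → R2 = mem[200] = 241
Final: R2 = 241

241


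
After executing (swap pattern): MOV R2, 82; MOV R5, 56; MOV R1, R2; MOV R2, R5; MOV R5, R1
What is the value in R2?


Register state trace (swap pattern):
  MOV R2, 82  → R2 = 82
  MOV R5, 56  → R5 = 56
  MOV R1, R2  → R1 = 82  (save R2)
  MOV R2, R5  → R2 = 56  (R2 gets R5's value)
  MOV R5, R1  → R5 = 82  (R5 gets saved value)
Final: R2 = 56

56


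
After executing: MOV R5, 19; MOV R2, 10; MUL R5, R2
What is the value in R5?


Register state trace:
  MOV R5, 19  → R5 = 19
  MOV R2, 10  → R2 = 10
  MUL R5, R2  → R5 = 19 * 10 = 190
Final: R5 = 190

190


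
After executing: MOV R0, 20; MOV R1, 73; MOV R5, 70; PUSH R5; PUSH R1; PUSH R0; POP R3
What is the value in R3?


Stack trace (top is rightmost):
  MOV R0, 20  → R0 = 20
  MOV R1, 73  → R1 = 73
  MOV R5, 70  → R5 = 70
  PUSH R5  → stack: [70]
  PUSH R1  → stack: [70, 73]
  PUSH R0  → stack: [70, 73, 20]
  POP R3  → R3 = 20, stack: [70, 73]
Final: R3 = 20

20


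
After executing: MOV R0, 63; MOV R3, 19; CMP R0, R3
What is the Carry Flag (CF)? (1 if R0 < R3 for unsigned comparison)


Register state trace:
  MOV R0, 63  → R0 = 63
  MOV R3, 19  → R3 = 19
  CMP R0, R3  → unsigned 63 - 19: no borrow
  63 >= 19, so CF = 0
CF = 0

0


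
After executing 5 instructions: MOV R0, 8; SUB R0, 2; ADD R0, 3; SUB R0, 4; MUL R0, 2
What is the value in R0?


Register state trace:
  MOV R0, 8  → R0 = 8
  SUB R0, 2  → R0 = 8 - 2 = 6
  ADD R0, 3  → R0 = 6 + 3 = 9
  SUB R0, 4  → R0 = 9 - 4 = 5
  MUL R0, 2  → R0 = 5 * 2 = 10
Final: R0 = 10

10
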